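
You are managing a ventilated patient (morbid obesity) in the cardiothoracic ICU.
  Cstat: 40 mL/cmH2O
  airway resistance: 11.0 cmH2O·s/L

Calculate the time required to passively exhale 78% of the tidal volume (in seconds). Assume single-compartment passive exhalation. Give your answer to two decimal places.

0.67

τ = R × C = 11.0 × 40 mL/cmH2O = 11.0 × 0.040 L/cmH2O = 0.44 s.
Exhaled fraction f = 1 − e^(−t/τ) → t = −τ·ln(1 − f) = −0.44·ln(0.22) = 0.6662 s.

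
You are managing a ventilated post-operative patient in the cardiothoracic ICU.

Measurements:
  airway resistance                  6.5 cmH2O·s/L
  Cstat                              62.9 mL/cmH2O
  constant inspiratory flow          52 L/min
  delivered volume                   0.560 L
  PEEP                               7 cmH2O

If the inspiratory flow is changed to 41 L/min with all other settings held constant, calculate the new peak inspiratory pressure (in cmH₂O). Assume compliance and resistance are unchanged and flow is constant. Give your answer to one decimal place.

20.3

Flow: 52 L/min ÷ 60 = 0.8667 L/s.
New flow: 41 L/min ÷ 60 = 0.6833 L/s.
PIP = Vt/C + R·V̇ + PEEP (constant-flow equation of motion).
Only the resistive term changes: ΔPIP = R × ΔV̇ = 6.5 × (0.6833 − 0.8667) = 6.5 × -0.1834 = -1.192 cmH2O.
Original PIP = 560/62.9 + 6.5×0.8667 + 7 = 21.537 cmH2O; new PIP = 21.537 + (-1.192) = 20.345 cmH2O.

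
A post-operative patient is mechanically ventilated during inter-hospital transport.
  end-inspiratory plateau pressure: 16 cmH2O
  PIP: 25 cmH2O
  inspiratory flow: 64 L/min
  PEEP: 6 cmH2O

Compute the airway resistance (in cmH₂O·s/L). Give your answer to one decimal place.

Flow: 64 L/min ÷ 60 = 1.0667 L/s.
Raw = (PIP − Pplat) / flow = (25 − 16) / 1.0667 = 9.0 / 1.0667 = 8.437 cmH2O·s/L.

8.4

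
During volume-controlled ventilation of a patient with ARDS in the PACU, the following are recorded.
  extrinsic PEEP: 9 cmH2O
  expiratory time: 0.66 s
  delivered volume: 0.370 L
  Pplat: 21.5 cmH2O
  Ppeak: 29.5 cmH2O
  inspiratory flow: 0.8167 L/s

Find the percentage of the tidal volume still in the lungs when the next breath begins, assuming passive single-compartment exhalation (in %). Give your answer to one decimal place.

R = (PIP − Pplat)/V̇ = (29.5 − 21.5) / 0.8167 = 8.0/0.8167 = 9.796 cmH2O·s/L.
C = Vt/(Pplat − PEEP) = 370.0 / (21.5 − 9) = 370.0/12.5 = 29.6 mL/cmH2O.
τ = R × C = 9.796 × 0.0296 L/cmH2O = 0.29 s.
Fraction remaining at end-expiration = e^(−Te/τ) = e^(−0.66/0.29) = 0.1027 → 10.27%.

10.3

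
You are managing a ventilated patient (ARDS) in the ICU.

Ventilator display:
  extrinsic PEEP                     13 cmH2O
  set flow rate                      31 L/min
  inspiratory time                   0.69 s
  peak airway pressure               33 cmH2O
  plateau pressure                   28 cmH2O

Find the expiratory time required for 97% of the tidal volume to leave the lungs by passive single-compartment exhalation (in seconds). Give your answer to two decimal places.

Flow: 31 L/min ÷ 60 = 0.5167 L/s.
Vt = flow × Ti = 0.5167 L/s × 0.69 s × 1000 mL/L = 356.52 mL.
R = (PIP − Pplat)/V̇ = (33 − 28) / 0.5167 = 5.0/0.5167 = 9.677 cmH2O·s/L.
C = Vt/(Pplat − PEEP) = 356.52 / (28 − 13) = 356.52/15.0 = 23.768 mL/cmH2O.
τ = R × C = 9.677 × 0.02377 L/cmH2O = 0.23 s.
t = −τ·ln(1 − 0.97) = −0.23·ln(0.03) = 0.8065 s.

0.81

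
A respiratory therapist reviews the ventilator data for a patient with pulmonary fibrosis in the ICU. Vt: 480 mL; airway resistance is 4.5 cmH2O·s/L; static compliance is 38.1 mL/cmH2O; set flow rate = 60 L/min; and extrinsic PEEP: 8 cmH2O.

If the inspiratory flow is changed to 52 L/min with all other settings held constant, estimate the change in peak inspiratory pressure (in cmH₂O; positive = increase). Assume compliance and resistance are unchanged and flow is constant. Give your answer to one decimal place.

Flow: 60 L/min ÷ 60 = 1 L/s.
New flow: 52 L/min ÷ 60 = 0.8667 L/s.
PIP = Vt/C + R·V̇ + PEEP (constant-flow equation of motion).
Only the resistive term changes: ΔPIP = R × ΔV̇ = 4.5 × (0.8667 − 1) = 4.5 × -0.1333 = -0.5999 cmH2O.

-0.6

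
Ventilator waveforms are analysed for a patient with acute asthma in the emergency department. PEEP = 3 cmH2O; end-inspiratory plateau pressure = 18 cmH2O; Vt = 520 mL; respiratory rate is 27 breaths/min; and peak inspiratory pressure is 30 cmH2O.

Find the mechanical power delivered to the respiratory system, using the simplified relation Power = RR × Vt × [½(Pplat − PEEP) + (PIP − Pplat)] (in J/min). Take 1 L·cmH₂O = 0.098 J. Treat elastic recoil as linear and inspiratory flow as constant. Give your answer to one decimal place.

Per-breath work = Vt × [½(Pplat−PEEP) + (PIP−Pplat)] = 0.520 × [0.5×15.0 + 12.0] = 0.520 × 19.5 = 10.14 L·cmH2O.
Power = 27 × 10.14 = 273.78 L·cmH2O/min.
× 0.098 J/(L·cmH2O) → 26.83 J/min.

26.8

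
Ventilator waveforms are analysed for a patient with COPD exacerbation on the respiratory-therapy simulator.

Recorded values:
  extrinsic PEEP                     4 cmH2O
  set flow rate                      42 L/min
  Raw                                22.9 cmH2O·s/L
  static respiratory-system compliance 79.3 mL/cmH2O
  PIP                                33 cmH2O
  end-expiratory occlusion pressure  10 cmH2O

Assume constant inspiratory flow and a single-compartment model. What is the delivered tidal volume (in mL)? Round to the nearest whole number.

Flow: 42 L/min ÷ 60 = 0.7 L/s.
Total PEEP = 10 cmH2O (set 4 + intrinsic 6); this is the baseline alveolar pressure.
Equation of motion (constant flow): PIP = Vt/C + R·V̇ + PEEP.
Vt/C = PIP − R·V̇ − PEEP = 33 − 16.03 − 10 = 6.97 cmH2O.
Vt = C × 6.97 = 79.3 × 6.97 = 552.72 mL.

553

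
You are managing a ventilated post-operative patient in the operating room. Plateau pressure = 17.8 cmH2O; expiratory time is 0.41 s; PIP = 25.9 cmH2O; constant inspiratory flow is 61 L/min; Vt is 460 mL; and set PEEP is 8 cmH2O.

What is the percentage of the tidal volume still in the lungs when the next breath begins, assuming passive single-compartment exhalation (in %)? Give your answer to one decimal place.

33.4

Flow: 61 L/min ÷ 60 = 1.0167 L/s.
R = (PIP − Pplat)/V̇ = (25.9 − 17.8) / 1.0167 = 8.1/1.0167 = 7.967 cmH2O·s/L.
C = Vt/(Pplat − PEEP) = 460.0 / (17.8 − 8) = 460.0/9.8 = 46.939 mL/cmH2O.
τ = R × C = 7.967 × 0.04694 L/cmH2O = 0.374 s.
Fraction remaining at end-expiration = e^(−Te/τ) = e^(−0.41/0.374) = 0.3341 → 33.41%.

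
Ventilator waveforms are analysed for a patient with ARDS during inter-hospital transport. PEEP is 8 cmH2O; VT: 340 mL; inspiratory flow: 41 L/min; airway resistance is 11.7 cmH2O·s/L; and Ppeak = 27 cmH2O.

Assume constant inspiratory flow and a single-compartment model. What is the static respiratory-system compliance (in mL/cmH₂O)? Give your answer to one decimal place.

30.9

Flow: 41 L/min ÷ 60 = 0.6833 L/s.
Equation of motion (constant flow): PIP = Vt/C + R·V̇ + PEEP.
Vt/C = PIP − R·V̇ − PEEP = 27 − 11.7×0.6833 − 8 = 27 − 7.995 − 8 = 11.005 cmH2O.
C = Vt / 11.005 = 340 / 11.005 = 30.895 mL/cmH2O.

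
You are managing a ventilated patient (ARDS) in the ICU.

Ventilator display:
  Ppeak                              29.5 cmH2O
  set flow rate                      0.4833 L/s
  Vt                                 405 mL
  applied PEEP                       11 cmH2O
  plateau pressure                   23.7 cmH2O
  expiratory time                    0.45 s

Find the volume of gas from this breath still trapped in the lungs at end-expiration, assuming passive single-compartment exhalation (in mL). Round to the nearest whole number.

R = (PIP − Pplat)/V̇ = (29.5 − 23.7) / 0.4833 = 5.8/0.4833 = 12.001 cmH2O·s/L.
C = Vt/(Pplat − PEEP) = 405.0 / (23.7 − 11) = 405.0/12.7 = 31.89 mL/cmH2O.
τ = R × C = 12.001 × 0.03189 L/cmH2O = 0.3827 s.
Fraction remaining = e^(−Te/τ) = e^(−0.45/0.3827) = 0.3086.
Trapped volume = 405.0 × 0.3086 = 124.98 mL.

125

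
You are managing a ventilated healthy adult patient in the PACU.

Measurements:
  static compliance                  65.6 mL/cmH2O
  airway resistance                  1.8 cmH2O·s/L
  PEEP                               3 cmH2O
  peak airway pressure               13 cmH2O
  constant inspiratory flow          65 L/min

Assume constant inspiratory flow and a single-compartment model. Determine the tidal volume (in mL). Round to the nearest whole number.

Flow: 65 L/min ÷ 60 = 1.0833 L/s.
Equation of motion (constant flow): PIP = Vt/C + R·V̇ + PEEP.
Vt/C = PIP − R·V̇ − PEEP = 13 − 1.95 − 3 = 8.05 cmH2O.
Vt = C × 8.05 = 65.6 × 8.05 = 528.08 mL.

528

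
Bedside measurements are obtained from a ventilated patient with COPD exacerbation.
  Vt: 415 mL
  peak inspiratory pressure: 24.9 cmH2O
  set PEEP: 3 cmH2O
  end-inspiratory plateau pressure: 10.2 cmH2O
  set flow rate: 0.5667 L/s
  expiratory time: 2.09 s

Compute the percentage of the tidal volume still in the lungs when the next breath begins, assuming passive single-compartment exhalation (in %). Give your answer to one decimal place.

R = (PIP − Pplat)/V̇ = (24.9 − 10.2) / 0.5667 = 14.7/0.5667 = 25.94 cmH2O·s/L.
C = Vt/(Pplat − PEEP) = 415.0 / (10.2 − 3) = 415.0/7.2 = 57.639 mL/cmH2O.
τ = R × C = 25.94 × 0.05764 L/cmH2O = 1.495 s.
Fraction remaining at end-expiration = e^(−Te/τ) = e^(−2.09/1.495) = 0.2471 → 24.71%.

24.7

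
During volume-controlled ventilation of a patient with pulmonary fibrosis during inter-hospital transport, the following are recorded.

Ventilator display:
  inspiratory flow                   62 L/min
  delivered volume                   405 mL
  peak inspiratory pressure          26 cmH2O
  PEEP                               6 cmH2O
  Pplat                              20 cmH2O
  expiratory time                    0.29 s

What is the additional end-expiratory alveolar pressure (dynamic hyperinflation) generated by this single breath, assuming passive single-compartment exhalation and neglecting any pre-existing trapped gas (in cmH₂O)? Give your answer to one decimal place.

Flow: 62 L/min ÷ 60 = 1.0333 L/s.
R = (PIP − Pplat)/V̇ = (26 − 20) / 1.0333 = 6.0/1.0333 = 5.807 cmH2O·s/L.
C = Vt/(Pplat − PEEP) = 405.0 / (20 − 6) = 405.0/14.0 = 28.929 mL/cmH2O.
τ = R × C = 5.807 × 0.02893 L/cmH2O = 0.168 s.
Fraction remaining = e^(−Te/τ) = e^(−0.29/0.168) = 0.178; trapped volume = 405.0 × 0.178 = 72.09 mL.
Additional alveolar pressure from trapping ≈ V_trapped / C = 72.09 / 28.929 = 2.492 cmH2O.

2.5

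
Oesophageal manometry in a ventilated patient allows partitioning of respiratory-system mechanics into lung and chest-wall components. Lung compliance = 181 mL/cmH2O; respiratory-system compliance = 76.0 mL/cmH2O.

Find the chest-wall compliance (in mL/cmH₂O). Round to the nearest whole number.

1/Ccw = 1/Crs − 1/CL.
1/Ccw = 1/76.0 − 1/181 = 0.007633.
Ccw = 131.01 mL/cmH2O.

131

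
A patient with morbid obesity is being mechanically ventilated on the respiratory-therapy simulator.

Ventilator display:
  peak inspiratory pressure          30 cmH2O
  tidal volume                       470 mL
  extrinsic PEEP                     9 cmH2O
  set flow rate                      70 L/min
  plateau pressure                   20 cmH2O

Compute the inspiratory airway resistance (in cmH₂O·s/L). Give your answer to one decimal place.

Flow: 70 L/min ÷ 60 = 1.1667 L/s.
Raw = (PIP − Pplat) / flow = (30 − 20) / 1.1667 = 10.0 / 1.1667 = 8.571 cmH2O·s/L.

8.6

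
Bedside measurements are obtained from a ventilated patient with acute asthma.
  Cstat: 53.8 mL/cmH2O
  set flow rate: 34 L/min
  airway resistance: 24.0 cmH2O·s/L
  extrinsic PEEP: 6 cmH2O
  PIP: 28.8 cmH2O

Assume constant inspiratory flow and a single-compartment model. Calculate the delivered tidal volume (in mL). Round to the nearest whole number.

Flow: 34 L/min ÷ 60 = 0.5667 L/s.
Equation of motion (constant flow): PIP = Vt/C + R·V̇ + PEEP.
Vt/C = PIP − R·V̇ − PEEP = 28.8 − 13.601 − 6 = 9.199 cmH2O.
Vt = C × 9.199 = 53.8 × 9.199 = 494.91 mL.

495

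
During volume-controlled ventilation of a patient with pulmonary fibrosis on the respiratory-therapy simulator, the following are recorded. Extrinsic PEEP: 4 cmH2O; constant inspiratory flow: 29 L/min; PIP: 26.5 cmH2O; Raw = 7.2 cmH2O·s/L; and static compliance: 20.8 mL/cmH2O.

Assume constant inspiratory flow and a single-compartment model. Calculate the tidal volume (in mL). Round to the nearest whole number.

Flow: 29 L/min ÷ 60 = 0.4833 L/s.
Equation of motion (constant flow): PIP = Vt/C + R·V̇ + PEEP.
Vt/C = PIP − R·V̇ − PEEP = 26.5 − 3.48 − 4 = 19.02 cmH2O.
Vt = C × 19.02 = 20.8 × 19.02 = 395.62 mL.

396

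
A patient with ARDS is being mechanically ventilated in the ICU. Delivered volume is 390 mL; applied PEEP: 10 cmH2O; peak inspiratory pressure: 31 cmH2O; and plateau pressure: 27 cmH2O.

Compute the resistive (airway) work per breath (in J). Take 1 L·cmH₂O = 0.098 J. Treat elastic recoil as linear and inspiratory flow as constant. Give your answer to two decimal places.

0.15

With constant inspiratory flow the resistive pressure is constant at PIP − Pplat = 31 − 27 = 4.0 cmH2O, so resistive work = 4.0 × 0.390 = 1.56 L·cmH2O.
× 0.098 J/(L·cmH2O) → 0.1529 J.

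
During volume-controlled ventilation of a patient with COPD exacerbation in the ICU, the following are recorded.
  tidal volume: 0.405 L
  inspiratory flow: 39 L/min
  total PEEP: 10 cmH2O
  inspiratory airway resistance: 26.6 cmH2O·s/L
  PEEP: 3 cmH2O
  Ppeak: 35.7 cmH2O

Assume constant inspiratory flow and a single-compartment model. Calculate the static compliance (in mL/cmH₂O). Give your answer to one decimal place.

Flow: 39 L/min ÷ 60 = 0.65 L/s.
Total PEEP = 10 cmH2O (set 3 + intrinsic 7); this is the baseline alveolar pressure.
Equation of motion (constant flow): PIP = Vt/C + R·V̇ + PEEP.
Vt/C = PIP − R·V̇ − PEEP = 35.7 − 26.6×0.65 − 10 = 35.7 − 17.29 − 10 = 8.41 cmH2O.
C = Vt / 8.41 = 405 / 8.41 = 48.157 mL/cmH2O.

48.2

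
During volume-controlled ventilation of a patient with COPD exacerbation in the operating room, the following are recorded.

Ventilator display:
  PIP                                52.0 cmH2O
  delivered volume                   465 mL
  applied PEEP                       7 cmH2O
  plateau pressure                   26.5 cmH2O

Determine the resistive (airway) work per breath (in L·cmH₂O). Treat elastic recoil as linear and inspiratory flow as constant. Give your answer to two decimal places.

With constant inspiratory flow the resistive pressure is constant at PIP − Pplat = 52.0 − 26.5 = 25.5 cmH2O, so resistive work = 25.5 × 0.465 = 11.858 L·cmH2O.

11.86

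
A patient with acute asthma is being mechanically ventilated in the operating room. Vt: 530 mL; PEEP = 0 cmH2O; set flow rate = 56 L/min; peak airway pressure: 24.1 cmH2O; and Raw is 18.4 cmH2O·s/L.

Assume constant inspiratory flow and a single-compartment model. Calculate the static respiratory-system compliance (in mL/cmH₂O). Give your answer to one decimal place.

76.5

Flow: 56 L/min ÷ 60 = 0.9333 L/s.
Equation of motion (constant flow): PIP = Vt/C + R·V̇ + PEEP.
Vt/C = PIP − R·V̇ − PEEP = 24.1 − 18.4×0.9333 − 0 = 24.1 − 17.173 − 0 = 6.927 cmH2O.
C = Vt / 6.927 = 530 / 6.927 = 76.512 mL/cmH2O.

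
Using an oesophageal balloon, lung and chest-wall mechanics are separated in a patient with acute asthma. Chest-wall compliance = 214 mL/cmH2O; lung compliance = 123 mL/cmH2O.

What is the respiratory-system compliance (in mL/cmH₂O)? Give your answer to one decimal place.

Lung and chest wall are elastances in series: 1/Crs = 1/CL + 1/Ccw.
1/Crs = 1/123 + 1/214 = 0.0128.
Crs = 78.125 mL/cmH2O.

78.1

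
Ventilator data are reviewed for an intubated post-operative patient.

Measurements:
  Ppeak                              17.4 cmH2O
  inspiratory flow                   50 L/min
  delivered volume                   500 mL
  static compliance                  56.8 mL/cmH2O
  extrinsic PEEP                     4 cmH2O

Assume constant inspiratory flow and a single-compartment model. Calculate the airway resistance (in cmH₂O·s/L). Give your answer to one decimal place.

5.5

Flow: 50 L/min ÷ 60 = 0.8333 L/s.
Equation of motion (constant flow): PIP = Vt/C + R·V̇ + PEEP.
R·V̇ = PIP − Vt/C − PEEP = 17.4 − 500/56.8 − 4 = 17.4 − 8.803 − 4 = 4.597 cmH2O.
R = 4.597 / 0.8333 = 5.517 cmH2O·s/L.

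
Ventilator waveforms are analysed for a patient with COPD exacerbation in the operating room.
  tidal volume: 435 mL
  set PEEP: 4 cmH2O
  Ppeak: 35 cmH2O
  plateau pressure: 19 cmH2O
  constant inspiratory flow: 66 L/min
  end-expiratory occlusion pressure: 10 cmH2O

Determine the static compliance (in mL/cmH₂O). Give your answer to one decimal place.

48.3

End-expiratory occlusion gives total PEEP = 10 cmH2O (intrinsic PEEP = 10 − 4 = 6). Use total PEEP for the elastic gradient.
Cstat = Vt / (Pplat − PEEPtotal) = 435 / (19 − 10) = 435 / 9.0 = 48.333 mL/cmH2O.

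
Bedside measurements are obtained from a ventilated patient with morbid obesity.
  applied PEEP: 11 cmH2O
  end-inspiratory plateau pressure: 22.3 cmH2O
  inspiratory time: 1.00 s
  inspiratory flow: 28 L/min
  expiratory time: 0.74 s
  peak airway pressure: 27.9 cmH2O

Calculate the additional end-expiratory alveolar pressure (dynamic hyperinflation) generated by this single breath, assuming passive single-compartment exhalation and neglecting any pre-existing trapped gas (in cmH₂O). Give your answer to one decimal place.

Flow: 28 L/min ÷ 60 = 0.4667 L/s.
Vt = flow × Ti = 0.4667 L/s × 1.00 s × 1000 mL/L = 466.7 mL.
R = (PIP − Pplat)/V̇ = (27.9 − 22.3) / 0.4667 = 5.6/0.4667 = 11.999 cmH2O·s/L.
C = Vt/(Pplat − PEEP) = 466.7 / (22.3 − 11) = 466.7/11.3 = 41.301 mL/cmH2O.
τ = R × C = 11.999 × 0.0413 L/cmH2O = 0.4956 s.
Fraction remaining = e^(−Te/τ) = e^(−0.74/0.4956) = 0.2247; trapped volume = 466.7 × 0.2247 = 104.87 mL.
Additional alveolar pressure from trapping ≈ V_trapped / C = 104.87 / 41.301 = 2.539 cmH2O.

2.5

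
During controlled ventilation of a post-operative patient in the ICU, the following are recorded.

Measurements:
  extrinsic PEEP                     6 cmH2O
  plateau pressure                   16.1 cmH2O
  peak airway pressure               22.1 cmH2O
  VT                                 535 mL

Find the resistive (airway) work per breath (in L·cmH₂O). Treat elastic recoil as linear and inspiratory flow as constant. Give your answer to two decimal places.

With constant inspiratory flow the resistive pressure is constant at PIP − Pplat = 22.1 − 16.1 = 6.0 cmH2O, so resistive work = 6.0 × 0.535 = 3.21 L·cmH2O.

3.21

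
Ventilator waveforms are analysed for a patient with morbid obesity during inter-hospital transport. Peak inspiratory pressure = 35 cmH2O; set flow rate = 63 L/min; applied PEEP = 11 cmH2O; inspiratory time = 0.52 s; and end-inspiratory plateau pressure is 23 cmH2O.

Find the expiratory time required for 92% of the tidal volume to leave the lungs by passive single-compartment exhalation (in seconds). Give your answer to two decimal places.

Flow: 63 L/min ÷ 60 = 1.05 L/s.
Vt = flow × Ti = 1.05 L/s × 0.52 s × 1000 mL/L = 546.0 mL.
R = (PIP − Pplat)/V̇ = (35 − 23) / 1.05 = 12.0/1.05 = 11.429 cmH2O·s/L.
C = Vt/(Pplat − PEEP) = 546.0 / (23 − 11) = 546.0/12.0 = 45.5 mL/cmH2O.
τ = R × C = 11.429 × 0.0455 L/cmH2O = 0.52 s.
t = −τ·ln(1 − 0.92) = −0.52·ln(0.08) = 1.313 s.

1.31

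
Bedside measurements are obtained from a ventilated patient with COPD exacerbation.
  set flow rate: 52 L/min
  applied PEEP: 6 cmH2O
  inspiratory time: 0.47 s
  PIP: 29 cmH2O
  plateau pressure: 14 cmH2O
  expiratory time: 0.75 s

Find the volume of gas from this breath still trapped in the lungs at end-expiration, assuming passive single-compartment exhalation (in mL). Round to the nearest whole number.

Flow: 52 L/min ÷ 60 = 0.8667 L/s.
Vt = flow × Ti = 0.8667 L/s × 0.47 s × 1000 mL/L = 407.35 mL.
R = (PIP − Pplat)/V̇ = (29 − 14) / 0.8667 = 15.0/0.8667 = 17.307 cmH2O·s/L.
C = Vt/(Pplat − PEEP) = 407.35 / (14 − 6) = 407.35/8.0 = 50.919 mL/cmH2O.
τ = R × C = 17.307 × 0.05092 L/cmH2O = 0.8813 s.
Fraction remaining = e^(−Te/τ) = e^(−0.75/0.8813) = 0.427.
Trapped volume = 407.35 × 0.427 = 173.94 mL.

174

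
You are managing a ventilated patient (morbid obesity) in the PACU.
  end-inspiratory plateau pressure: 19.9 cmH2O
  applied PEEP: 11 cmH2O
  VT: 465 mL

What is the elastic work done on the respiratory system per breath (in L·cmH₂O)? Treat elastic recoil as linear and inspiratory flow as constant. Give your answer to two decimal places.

Elastic work ≈ ½ × (Pplat − PEEP) × Vt = 0.5 × (19.9 − 11) × 0.465 L = 0.5 × 8.9 × 0.465 = 2.069 L·cmH2O.

2.07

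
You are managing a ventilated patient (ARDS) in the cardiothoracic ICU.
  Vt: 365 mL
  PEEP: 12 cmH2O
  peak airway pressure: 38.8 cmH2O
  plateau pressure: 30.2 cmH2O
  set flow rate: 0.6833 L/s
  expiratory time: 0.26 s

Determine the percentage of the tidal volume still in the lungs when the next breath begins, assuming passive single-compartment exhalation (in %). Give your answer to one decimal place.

R = (PIP − Pplat)/V̇ = (38.8 − 30.2) / 0.6833 = 8.6/0.6833 = 12.586 cmH2O·s/L.
C = Vt/(Pplat − PEEP) = 365.0 / (30.2 − 12) = 365.0/18.2 = 20.055 mL/cmH2O.
τ = R × C = 12.586 × 0.02006 L/cmH2O = 0.2525 s.
Fraction remaining at end-expiration = e^(−Te/τ) = e^(−0.26/0.2525) = 0.3571 → 35.71%.

35.7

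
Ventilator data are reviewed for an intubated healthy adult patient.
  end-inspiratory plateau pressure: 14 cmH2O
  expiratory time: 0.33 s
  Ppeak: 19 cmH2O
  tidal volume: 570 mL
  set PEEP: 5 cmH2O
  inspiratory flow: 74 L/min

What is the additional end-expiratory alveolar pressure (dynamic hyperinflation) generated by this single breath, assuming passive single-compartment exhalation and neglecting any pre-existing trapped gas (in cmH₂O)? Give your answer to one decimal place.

Flow: 74 L/min ÷ 60 = 1.2333 L/s.
R = (PIP − Pplat)/V̇ = (19 − 14) / 1.2333 = 5.0/1.2333 = 4.054 cmH2O·s/L.
C = Vt/(Pplat − PEEP) = 570.0 / (14 − 5) = 570.0/9.0 = 63.333 mL/cmH2O.
τ = R × C = 4.054 × 0.06333 L/cmH2O = 0.2567 s.
Fraction remaining = e^(−Te/τ) = e^(−0.33/0.2567) = 0.2765; trapped volume = 570.0 × 0.2765 = 157.61 mL.
Additional alveolar pressure from trapping ≈ V_trapped / C = 157.61 / 63.333 = 2.489 cmH2O.

2.5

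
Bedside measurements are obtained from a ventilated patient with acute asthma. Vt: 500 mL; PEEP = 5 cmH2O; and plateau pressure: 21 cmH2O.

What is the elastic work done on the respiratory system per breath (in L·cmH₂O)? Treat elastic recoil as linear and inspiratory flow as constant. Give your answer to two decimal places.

4.00

Elastic work ≈ ½ × (Pplat − PEEP) × Vt = 0.5 × (21 − 5) × 0.500 L = 0.5 × 16.0 × 0.500 = 4.0 L·cmH2O.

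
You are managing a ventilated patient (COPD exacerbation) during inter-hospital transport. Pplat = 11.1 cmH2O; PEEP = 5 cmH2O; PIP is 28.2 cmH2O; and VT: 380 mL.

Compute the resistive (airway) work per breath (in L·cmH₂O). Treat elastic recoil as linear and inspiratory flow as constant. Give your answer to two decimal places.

6.50

With constant inspiratory flow the resistive pressure is constant at PIP − Pplat = 28.2 − 11.1 = 17.1 cmH2O, so resistive work = 17.1 × 0.380 = 6.498 L·cmH2O.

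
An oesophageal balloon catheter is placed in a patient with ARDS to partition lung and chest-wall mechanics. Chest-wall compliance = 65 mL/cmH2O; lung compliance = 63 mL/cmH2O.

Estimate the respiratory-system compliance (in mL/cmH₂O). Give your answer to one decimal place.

Lung and chest wall are elastances in series: 1/Crs = 1/CL + 1/Ccw.
1/Crs = 1/63 + 1/65 = 0.03126.
Crs = 31.99 mL/cmH2O.

32.0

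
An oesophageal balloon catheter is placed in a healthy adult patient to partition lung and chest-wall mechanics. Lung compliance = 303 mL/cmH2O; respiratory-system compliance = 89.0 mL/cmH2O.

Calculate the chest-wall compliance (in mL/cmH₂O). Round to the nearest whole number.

1/Ccw = 1/Crs − 1/CL.
1/Ccw = 1/89.0 − 1/303 = 0.007936.
Ccw = 126.01 mL/cmH2O.

126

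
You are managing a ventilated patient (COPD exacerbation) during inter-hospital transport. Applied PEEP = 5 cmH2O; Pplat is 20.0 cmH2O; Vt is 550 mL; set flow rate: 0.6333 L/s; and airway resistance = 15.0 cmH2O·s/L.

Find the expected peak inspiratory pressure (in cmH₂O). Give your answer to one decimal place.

29.5

PIP = Pplat + Raw × flow = 20.0 + 15.0 × 0.6333 = 20.0 + 9.5 = 29.5 cmH2O.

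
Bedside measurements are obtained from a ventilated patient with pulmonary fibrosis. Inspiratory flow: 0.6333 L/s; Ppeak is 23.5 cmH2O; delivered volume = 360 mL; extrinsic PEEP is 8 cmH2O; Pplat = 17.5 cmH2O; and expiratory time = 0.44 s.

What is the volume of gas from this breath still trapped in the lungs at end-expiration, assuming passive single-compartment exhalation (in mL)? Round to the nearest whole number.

106

R = (PIP − Pplat)/V̇ = (23.5 − 17.5) / 0.6333 = 6.0/0.6333 = 9.474 cmH2O·s/L.
C = Vt/(Pplat − PEEP) = 360.0 / (17.5 − 8) = 360.0/9.5 = 37.895 mL/cmH2O.
τ = R × C = 9.474 × 0.0379 L/cmH2O = 0.3591 s.
Fraction remaining = e^(−Te/τ) = e^(−0.44/0.3591) = 0.2937.
Trapped volume = 360.0 × 0.2937 = 105.73 mL.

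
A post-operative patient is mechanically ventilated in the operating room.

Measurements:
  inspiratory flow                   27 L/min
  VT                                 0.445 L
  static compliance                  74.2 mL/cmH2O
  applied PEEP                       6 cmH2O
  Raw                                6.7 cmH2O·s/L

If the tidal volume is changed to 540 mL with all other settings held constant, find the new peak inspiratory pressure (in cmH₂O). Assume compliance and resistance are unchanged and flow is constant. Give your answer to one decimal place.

16.3

Flow: 27 L/min ÷ 60 = 0.45 L/s.
PIP = Vt/C + R·V̇ + PEEP (constant-flow equation of motion).
Only the elastic term changes: ΔPIP = ΔVt / C = (540 − 445) / 74.2 = 1.28 cmH2O.
Original PIP = 445/74.2 + 6.7×0.45 + 6 = 15.012 cmH2O; new PIP = 15.012 + (1.28) = 16.292 cmH2O.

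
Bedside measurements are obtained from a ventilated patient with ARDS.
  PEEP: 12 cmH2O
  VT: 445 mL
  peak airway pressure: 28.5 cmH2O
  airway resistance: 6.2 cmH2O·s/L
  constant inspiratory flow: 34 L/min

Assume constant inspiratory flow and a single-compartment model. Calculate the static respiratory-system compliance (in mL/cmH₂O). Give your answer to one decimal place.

Flow: 34 L/min ÷ 60 = 0.5667 L/s.
Equation of motion (constant flow): PIP = Vt/C + R·V̇ + PEEP.
Vt/C = PIP − R·V̇ − PEEP = 28.5 − 6.2×0.5667 − 12 = 28.5 − 3.514 − 12 = 12.986 cmH2O.
C = Vt / 12.986 = 445 / 12.986 = 34.268 mL/cmH2O.

34.3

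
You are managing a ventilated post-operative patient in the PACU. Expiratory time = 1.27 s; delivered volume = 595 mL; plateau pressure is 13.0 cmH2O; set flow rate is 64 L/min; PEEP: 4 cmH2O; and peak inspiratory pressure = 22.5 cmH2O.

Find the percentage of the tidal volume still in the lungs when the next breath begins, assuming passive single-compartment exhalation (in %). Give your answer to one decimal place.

Flow: 64 L/min ÷ 60 = 1.0667 L/s.
R = (PIP − Pplat)/V̇ = (22.5 − 13.0) / 1.0667 = 9.5/1.0667 = 8.906 cmH2O·s/L.
C = Vt/(Pplat − PEEP) = 595.0 / (13.0 − 4) = 595.0/9.0 = 66.111 mL/cmH2O.
τ = R × C = 8.906 × 0.06611 L/cmH2O = 0.5888 s.
Fraction remaining at end-expiration = e^(−Te/τ) = e^(−1.27/0.5888) = 0.1157 → 11.57%.

11.6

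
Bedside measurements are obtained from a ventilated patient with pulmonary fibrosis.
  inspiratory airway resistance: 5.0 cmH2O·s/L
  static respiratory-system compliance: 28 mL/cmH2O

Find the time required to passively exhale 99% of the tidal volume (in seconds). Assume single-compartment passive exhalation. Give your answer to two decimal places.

τ = R × C = 5.0 × 28 mL/cmH2O = 5.0 × 0.028 L/cmH2O = 0.14 s.
Exhaled fraction f = 1 − e^(−t/τ) → t = −τ·ln(1 − f) = −0.14·ln(0.01) = 0.6447 s.

0.64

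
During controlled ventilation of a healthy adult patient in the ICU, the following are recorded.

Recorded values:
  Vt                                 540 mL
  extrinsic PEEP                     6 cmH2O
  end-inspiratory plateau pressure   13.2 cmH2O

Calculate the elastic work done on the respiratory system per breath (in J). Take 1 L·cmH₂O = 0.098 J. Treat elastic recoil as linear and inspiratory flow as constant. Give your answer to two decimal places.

0.19

Elastic work ≈ ½ × (Pplat − PEEP) × Vt = 0.5 × (13.2 − 6) × 0.540 L = 0.5 × 7.2 × 0.540 = 1.944 L·cmH2O.
× 0.098 J/(L·cmH2O) → 0.1905 J.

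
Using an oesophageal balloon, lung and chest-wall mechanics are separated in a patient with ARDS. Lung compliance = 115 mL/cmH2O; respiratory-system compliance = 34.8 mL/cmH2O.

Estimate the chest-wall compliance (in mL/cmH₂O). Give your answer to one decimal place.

49.9

1/Ccw = 1/Crs − 1/CL.
1/Ccw = 1/34.8 − 1/115 = 0.02004.
Ccw = 49.9 mL/cmH2O.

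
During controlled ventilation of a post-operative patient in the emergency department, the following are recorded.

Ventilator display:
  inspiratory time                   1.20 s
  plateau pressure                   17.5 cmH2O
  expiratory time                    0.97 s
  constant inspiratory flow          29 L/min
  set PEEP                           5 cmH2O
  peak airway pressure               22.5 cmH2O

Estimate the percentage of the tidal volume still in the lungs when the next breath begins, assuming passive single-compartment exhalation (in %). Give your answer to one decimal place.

13.3

Flow: 29 L/min ÷ 60 = 0.4833 L/s.
Vt = flow × Ti = 0.4833 L/s × 1.20 s × 1000 mL/L = 579.96 mL.
R = (PIP − Pplat)/V̇ = (22.5 − 17.5) / 0.4833 = 5.0/0.4833 = 10.346 cmH2O·s/L.
C = Vt/(Pplat − PEEP) = 579.96 / (17.5 − 5) = 579.96/12.5 = 46.397 mL/cmH2O.
τ = R × C = 10.346 × 0.0464 L/cmH2O = 0.4801 s.
Fraction remaining at end-expiration = e^(−Te/τ) = e^(−0.97/0.4801) = 0.1326 → 13.26%.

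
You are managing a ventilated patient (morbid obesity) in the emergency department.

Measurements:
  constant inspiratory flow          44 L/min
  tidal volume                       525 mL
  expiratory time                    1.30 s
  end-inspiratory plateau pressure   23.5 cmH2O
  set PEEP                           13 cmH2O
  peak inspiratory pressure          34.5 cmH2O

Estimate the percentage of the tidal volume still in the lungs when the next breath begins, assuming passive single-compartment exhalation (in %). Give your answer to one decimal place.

Flow: 44 L/min ÷ 60 = 0.7333 L/s.
R = (PIP − Pplat)/V̇ = (34.5 − 23.5) / 0.7333 = 11.0/0.7333 = 15.001 cmH2O·s/L.
C = Vt/(Pplat − PEEP) = 525.0 / (23.5 − 13) = 525.0/10.5 = 50.0 mL/cmH2O.
τ = R × C = 15.001 × 0.05 L/cmH2O = 0.7501 s.
Fraction remaining at end-expiration = e^(−Te/τ) = e^(−1.30/0.7501) = 0.1767 → 17.67%.

17.7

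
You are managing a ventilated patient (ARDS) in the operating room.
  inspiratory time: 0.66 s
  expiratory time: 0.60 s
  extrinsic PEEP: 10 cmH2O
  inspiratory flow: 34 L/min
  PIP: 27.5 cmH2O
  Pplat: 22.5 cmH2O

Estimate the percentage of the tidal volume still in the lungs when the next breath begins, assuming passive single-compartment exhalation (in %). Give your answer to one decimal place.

10.3

Flow: 34 L/min ÷ 60 = 0.5667 L/s.
Vt = flow × Ti = 0.5667 L/s × 0.66 s × 1000 mL/L = 374.02 mL.
R = (PIP − Pplat)/V̇ = (27.5 − 22.5) / 0.5667 = 5.0/0.5667 = 8.823 cmH2O·s/L.
C = Vt/(Pplat − PEEP) = 374.02 / (22.5 − 10) = 374.02/12.5 = 29.922 mL/cmH2O.
τ = R × C = 8.823 × 0.02992 L/cmH2O = 0.264 s.
Fraction remaining at end-expiration = e^(−Te/τ) = e^(−0.60/0.264) = 0.103 → 10.3%.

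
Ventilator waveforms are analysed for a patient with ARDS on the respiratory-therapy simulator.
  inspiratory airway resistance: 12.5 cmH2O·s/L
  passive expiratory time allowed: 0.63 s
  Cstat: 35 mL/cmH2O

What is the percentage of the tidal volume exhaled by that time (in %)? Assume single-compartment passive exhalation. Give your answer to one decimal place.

76.3

τ = R × C = 12.5 × 35 mL/cmH2O = 12.5 × 0.035 L/cmH2O = 0.4375 s.
Passive exhalation: V(t)/V₀ = e^(−t/τ) = e^(−0.63/0.4375) = 0.2369.
Fraction exhaled = 1 − 0.2369 = 0.7631 → 76.31%.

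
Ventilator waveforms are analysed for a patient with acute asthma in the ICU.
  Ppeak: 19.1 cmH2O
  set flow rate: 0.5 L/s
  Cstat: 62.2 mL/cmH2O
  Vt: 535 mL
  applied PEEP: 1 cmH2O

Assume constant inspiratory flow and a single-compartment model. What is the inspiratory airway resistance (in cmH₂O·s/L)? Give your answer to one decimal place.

19.0

Equation of motion (constant flow): PIP = Vt/C + R·V̇ + PEEP.
R·V̇ = PIP − Vt/C − PEEP = 19.1 − 535/62.2 − 1 = 19.1 − 8.601 − 1 = 9.499 cmH2O.
R = 9.499 / 0.5 = 18.998 cmH2O·s/L.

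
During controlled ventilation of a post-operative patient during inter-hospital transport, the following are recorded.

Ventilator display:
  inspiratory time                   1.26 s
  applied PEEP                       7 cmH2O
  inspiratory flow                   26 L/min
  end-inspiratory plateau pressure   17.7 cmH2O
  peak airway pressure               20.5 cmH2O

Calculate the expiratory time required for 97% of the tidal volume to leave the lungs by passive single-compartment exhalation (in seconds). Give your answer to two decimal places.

1.16

Flow: 26 L/min ÷ 60 = 0.4333 L/s.
Vt = flow × Ti = 0.4333 L/s × 1.26 s × 1000 mL/L = 545.96 mL.
R = (PIP − Pplat)/V̇ = (20.5 − 17.7) / 0.4333 = 2.8/0.4333 = 6.462 cmH2O·s/L.
C = Vt/(Pplat − PEEP) = 545.96 / (17.7 − 7) = 545.96/10.7 = 51.024 mL/cmH2O.
τ = R × C = 6.462 × 0.05102 L/cmH2O = 0.3297 s.
t = −τ·ln(1 − 0.97) = −0.3297·ln(0.03) = 1.156 s.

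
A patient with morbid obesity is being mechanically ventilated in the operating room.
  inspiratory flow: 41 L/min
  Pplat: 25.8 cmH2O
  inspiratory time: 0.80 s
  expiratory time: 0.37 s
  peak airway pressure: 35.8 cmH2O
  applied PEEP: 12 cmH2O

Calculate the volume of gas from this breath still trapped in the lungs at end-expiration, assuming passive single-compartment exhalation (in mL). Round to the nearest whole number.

289

Flow: 41 L/min ÷ 60 = 0.6833 L/s.
Vt = flow × Ti = 0.6833 L/s × 0.80 s × 1000 mL/L = 546.64 mL.
R = (PIP − Pplat)/V̇ = (35.8 − 25.8) / 0.6833 = 10.0/0.6833 = 14.635 cmH2O·s/L.
C = Vt/(Pplat − PEEP) = 546.64 / (25.8 − 12) = 546.64/13.8 = 39.612 mL/cmH2O.
τ = R × C = 14.635 × 0.03961 L/cmH2O = 0.5797 s.
Fraction remaining = e^(−Te/τ) = e^(−0.37/0.5797) = 0.5282.
Trapped volume = 546.64 × 0.5282 = 288.74 mL.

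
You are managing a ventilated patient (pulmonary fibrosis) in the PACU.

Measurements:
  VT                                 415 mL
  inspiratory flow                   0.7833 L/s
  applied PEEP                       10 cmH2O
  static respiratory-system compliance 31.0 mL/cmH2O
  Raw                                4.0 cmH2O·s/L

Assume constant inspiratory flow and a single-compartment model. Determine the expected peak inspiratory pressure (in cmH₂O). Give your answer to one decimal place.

26.5

Equation of motion (constant flow): PIP = Vt/C + R·V̇ + PEEP.
PIP = 415/31.0 + 4.0×0.7833 + 10 = 13.387 + 3.133 + 10 = 26.52 cmH2O.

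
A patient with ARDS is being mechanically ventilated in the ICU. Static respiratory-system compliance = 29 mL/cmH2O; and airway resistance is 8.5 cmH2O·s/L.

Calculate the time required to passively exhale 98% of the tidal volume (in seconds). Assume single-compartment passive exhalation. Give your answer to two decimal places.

0.96

τ = R × C = 8.5 × 29 mL/cmH2O = 8.5 × 0.029 L/cmH2O = 0.2465 s.
Exhaled fraction f = 1 − e^(−t/τ) → t = −τ·ln(1 − f) = −0.2465·ln(0.02) = 0.9643 s.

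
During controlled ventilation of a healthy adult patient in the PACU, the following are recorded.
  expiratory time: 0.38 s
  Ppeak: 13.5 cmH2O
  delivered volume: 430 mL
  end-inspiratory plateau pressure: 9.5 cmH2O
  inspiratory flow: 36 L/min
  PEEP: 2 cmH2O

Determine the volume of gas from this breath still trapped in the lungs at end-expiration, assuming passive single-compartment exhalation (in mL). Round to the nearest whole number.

Flow: 36 L/min ÷ 60 = 0.6 L/s.
R = (PIP − Pplat)/V̇ = (13.5 − 9.5) / 0.6 = 4.0/0.6 = 6.667 cmH2O·s/L.
C = Vt/(Pplat − PEEP) = 430.0 / (9.5 − 2) = 430.0/7.5 = 57.333 mL/cmH2O.
τ = R × C = 6.667 × 0.05733 L/cmH2O = 0.3822 s.
Fraction remaining = e^(−Te/τ) = e^(−0.38/0.3822) = 0.37.
Trapped volume = 430.0 × 0.37 = 159.1 mL.

159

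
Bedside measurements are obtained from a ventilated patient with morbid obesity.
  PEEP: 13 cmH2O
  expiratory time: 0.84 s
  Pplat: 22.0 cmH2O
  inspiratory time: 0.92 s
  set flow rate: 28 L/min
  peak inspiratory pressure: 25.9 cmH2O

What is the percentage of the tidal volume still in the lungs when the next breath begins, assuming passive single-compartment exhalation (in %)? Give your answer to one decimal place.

12.2

Flow: 28 L/min ÷ 60 = 0.4667 L/s.
Vt = flow × Ti = 0.4667 L/s × 0.92 s × 1000 mL/L = 429.36 mL.
R = (PIP − Pplat)/V̇ = (25.9 − 22.0) / 0.4667 = 3.9/0.4667 = 8.357 cmH2O·s/L.
C = Vt/(Pplat − PEEP) = 429.36 / (22.0 − 13) = 429.36/9.0 = 47.707 mL/cmH2O.
τ = R × C = 8.357 × 0.04771 L/cmH2O = 0.3987 s.
Fraction remaining at end-expiration = e^(−Te/τ) = e^(−0.84/0.3987) = 0.1216 → 12.16%.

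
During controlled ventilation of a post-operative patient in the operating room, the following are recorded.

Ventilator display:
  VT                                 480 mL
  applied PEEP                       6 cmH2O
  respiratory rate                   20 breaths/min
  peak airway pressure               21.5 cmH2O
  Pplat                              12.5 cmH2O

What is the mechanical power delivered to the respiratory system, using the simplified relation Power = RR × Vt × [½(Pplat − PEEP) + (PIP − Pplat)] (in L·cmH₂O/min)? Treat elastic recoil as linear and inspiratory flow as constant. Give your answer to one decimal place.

Per-breath work = Vt × [½(Pplat−PEEP) + (PIP−Pplat)] = 0.480 × [0.5×6.5 + 9.0] = 0.480 × 12.25 = 5.88 L·cmH2O.
Power = 20 × 5.88 = 117.6 L·cmH2O/min.

117.6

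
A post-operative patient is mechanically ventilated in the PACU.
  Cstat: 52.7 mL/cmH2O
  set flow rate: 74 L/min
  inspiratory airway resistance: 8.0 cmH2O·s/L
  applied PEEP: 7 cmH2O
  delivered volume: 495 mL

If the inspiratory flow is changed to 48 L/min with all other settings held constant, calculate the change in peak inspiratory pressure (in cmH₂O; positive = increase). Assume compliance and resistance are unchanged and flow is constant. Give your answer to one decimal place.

Flow: 74 L/min ÷ 60 = 1.2333 L/s.
New flow: 48 L/min ÷ 60 = 0.8 L/s.
PIP = Vt/C + R·V̇ + PEEP (constant-flow equation of motion).
Only the resistive term changes: ΔPIP = R × ΔV̇ = 8.0 × (0.8 − 1.2333) = 8.0 × -0.4333 = -3.466 cmH2O.

-3.5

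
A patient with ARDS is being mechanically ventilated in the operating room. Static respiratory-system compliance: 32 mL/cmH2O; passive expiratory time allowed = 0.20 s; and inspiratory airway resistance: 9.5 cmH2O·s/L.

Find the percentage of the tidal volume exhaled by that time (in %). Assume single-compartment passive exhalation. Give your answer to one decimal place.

48.2

τ = R × C = 9.5 × 32 mL/cmH2O = 9.5 × 0.032 L/cmH2O = 0.304 s.
Passive exhalation: V(t)/V₀ = e^(−t/τ) = e^(−0.20/0.304) = 0.5179.
Fraction exhaled = 1 − 0.5179 = 0.4821 → 48.21%.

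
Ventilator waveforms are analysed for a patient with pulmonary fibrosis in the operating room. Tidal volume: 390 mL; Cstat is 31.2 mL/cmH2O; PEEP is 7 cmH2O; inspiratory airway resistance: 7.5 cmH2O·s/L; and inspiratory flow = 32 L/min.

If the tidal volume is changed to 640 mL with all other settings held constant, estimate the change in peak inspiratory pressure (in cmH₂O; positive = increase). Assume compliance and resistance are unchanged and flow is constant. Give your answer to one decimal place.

8.0

PIP = Vt/C + R·V̇ + PEEP (constant-flow equation of motion).
Only the elastic term changes: ΔPIP = ΔVt / C = (640 − 390) / 31.2 = 8.013 cmH2O.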